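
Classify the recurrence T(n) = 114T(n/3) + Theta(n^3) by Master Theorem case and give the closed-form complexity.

Master Theorem for T(n) = 114T(n/3) + O(n^3):

a = 114, b = 3, c = 3
log_b(a) = log_3(114) = 4.3111

Case 1: c = 3 < log_3(114) = 4.3111
T(n) = O(n^(log_3 114))

For T(n) = 114T(n/3) + O(n^3): log_3(114) = 4.3111. This is Case 1 of the Master Theorem (c < log_b(a), work dominated by leaves), giving O(n^(log_3 114)).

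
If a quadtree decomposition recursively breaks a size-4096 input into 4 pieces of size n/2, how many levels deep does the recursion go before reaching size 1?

For divide and conquer with division factor 2:

Problem sizes at each level:
Level 0: 4096
Level 1: 2048
Level 2: 1024
Level 3: 512
Level 4: 256
Level 5: 128
Level 6: 64
Level 7: 32
Level 8: 16
Level 9: 8
Level 10: 4
Level 11: 2
Level 12: 1

The root is level 0 and the size-1 base case is level 12 (the tree spans levels 0 through 12, i.e. 13 levels counting the root), so the depth is the number of divisions: log_2(4096) = 12

The recursion tree depth is log_2(4096) = 12. At each level, the problem size is divided by 2, so it takes 12 divisions to reduce to a base case of size 1. The algorithm makes 4 recursive calls at each level.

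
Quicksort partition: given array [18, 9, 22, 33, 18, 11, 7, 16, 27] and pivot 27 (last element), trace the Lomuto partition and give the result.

Lomuto partition with pivot = 27:

Initial array: [18, 9, 22, 33, 18, 11, 7, 16, 27]

arr[0]=18 <= 27: swap with position 0, array becomes [18, 9, 22, 33, 18, 11, 7, 16, 27]
arr[1]=9 <= 27: swap with position 1, array becomes [18, 9, 22, 33, 18, 11, 7, 16, 27]
arr[2]=22 <= 27: swap with position 2, array becomes [18, 9, 22, 33, 18, 11, 7, 16, 27]
arr[3]=33 > 27: no swap
arr[4]=18 <= 27: swap with position 3, array becomes [18, 9, 22, 18, 33, 11, 7, 16, 27]
arr[5]=11 <= 27: swap with position 4, array becomes [18, 9, 22, 18, 11, 33, 7, 16, 27]
arr[6]=7 <= 27: swap with position 5, array becomes [18, 9, 22, 18, 11, 7, 33, 16, 27]
arr[7]=16 <= 27: swap with position 6, array becomes [18, 9, 22, 18, 11, 7, 16, 33, 27]

Place pivot at position 7: [18, 9, 22, 18, 11, 7, 16, 27, 33]
Pivot position: 7

After partitioning with pivot 27, the array becomes [18, 9, 22, 18, 11, 7, 16, 27, 33]. The pivot is placed at index 7. All elements to the left of the pivot are <= 27, and all elements to the right are > 27.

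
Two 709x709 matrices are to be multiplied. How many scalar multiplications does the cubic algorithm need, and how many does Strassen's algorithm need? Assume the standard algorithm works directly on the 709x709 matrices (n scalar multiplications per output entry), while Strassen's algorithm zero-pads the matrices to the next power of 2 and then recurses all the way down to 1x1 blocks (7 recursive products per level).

Matrix multiplication for 709x709 matrices:

Strassen's algorithm requires power-of-2 dimensions. Pad 709x709 to 1024x1024 (next power of 2).

Standard algorithm: 709^3 = 356400829 multiplications
Strassen's algorithm: 7^(log2(1024)) = 7^10 = 282475249 multiplications
Savings: 356400829 - 282475249 = 73925580 multiplications

Standard: 356400829 multiplications (709^3). Strassen: 282475249 multiplications (7^10, after padding to 1024x1024). Strassen reduces 8 recursive multiplications to 7 at each level.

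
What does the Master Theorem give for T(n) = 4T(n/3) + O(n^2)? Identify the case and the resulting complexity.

Master Theorem for T(n) = 4T(n/3) + O(n^2):

a = 4, b = 3, c = 2
log_b(a) = log_3(4) = 1.2619

Case 3: c = 2 > log_3(4) = 1.2619
T(n) = O(n^2) = O(n^2)

For T(n) = 4T(n/3) + O(n^2): log_3(4) = 1.2619. This is Case 3 of the Master Theorem (c > log_b(a), work dominated by root), giving O(n^2).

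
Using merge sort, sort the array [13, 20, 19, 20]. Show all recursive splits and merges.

Merge sort trace:

Split: [13, 20, 19, 20] -> [13, 20] and [19, 20]
  Split: [13, 20] -> [13] and [20]
  Merge: [13] + [20] -> [13, 20]
  Split: [19, 20] -> [19] and [20]
  Merge: [19] + [20] -> [19, 20]
Merge: [13, 20] + [19, 20] -> [13, 19, 20, 20]

Final sorted array: [13, 19, 20, 20]

The merge sort proceeds by recursively splitting the array and merging sorted halves.
After all merges, the sorted array is [13, 19, 20, 20].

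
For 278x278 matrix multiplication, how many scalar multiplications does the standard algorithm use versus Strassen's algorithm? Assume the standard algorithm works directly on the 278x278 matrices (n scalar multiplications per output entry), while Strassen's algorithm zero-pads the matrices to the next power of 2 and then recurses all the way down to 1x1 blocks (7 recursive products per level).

Matrix multiplication for 278x278 matrices:

Strassen's algorithm requires power-of-2 dimensions. Pad 278x278 to 512x512 (next power of 2).

Standard algorithm: 278^3 = 21484952 multiplications
Strassen's algorithm: 7^(log2(512)) = 7^9 = 40353607 multiplications
Difference: 21484952 - 40353607 = -18868655 (Strassen uses MORE here due to padding overhead — for small or just-over-power-of-2 n, padding can outweigh the per-level savings)

Standard: 21484952 multiplications (278^3). Strassen: 40353607 multiplications (7^9, after padding to 512x512). Strassen reduces 8 recursive multiplications to 7 at each level.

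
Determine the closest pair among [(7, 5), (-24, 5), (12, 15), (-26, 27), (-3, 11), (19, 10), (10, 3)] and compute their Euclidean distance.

Computing all pairwise distances among 7 points:

d((7, 5), (-24, 5)) = 31.0
d((7, 5), (12, 15)) = 11.1803
d((7, 5), (-26, 27)) = 39.6611
d((7, 5), (-3, 11)) = 11.6619
d((7, 5), (19, 10)) = 13.0
d((7, 5), (10, 3)) = 3.6056 <-- minimum
d((-24, 5), (12, 15)) = 37.3631
d((-24, 5), (-26, 27)) = 22.0907
d((-24, 5), (-3, 11)) = 21.8403
d((-24, 5), (19, 10)) = 43.2897
d((-24, 5), (10, 3)) = 34.0588
d((12, 15), (-26, 27)) = 39.8497
d((12, 15), (-3, 11)) = 15.5242
d((12, 15), (19, 10)) = 8.6023
d((12, 15), (10, 3)) = 12.1655
d((-26, 27), (-3, 11)) = 28.0179
d((-26, 27), (19, 10)) = 48.1041
d((-26, 27), (10, 3)) = 43.2666
d((-3, 11), (19, 10)) = 22.0227
d((-3, 11), (10, 3)) = 15.2643
d((19, 10), (10, 3)) = 11.4018

Closest pair: (7, 5) and (10, 3) with distance 3.6056

The closest pair is (7, 5) and (10, 3) with Euclidean distance 3.6056. For 7 points, brute-force pairwise comparison is shown above. For large n, the divide-and-conquer algorithm (sort by x, recurse on halves, check the dividing strip) achieves O(n log n).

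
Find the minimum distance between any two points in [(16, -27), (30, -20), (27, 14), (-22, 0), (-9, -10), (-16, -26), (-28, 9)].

Computing all pairwise distances among 7 points:

d((16, -27), (30, -20)) = 15.6525
d((16, -27), (27, 14)) = 42.45
d((16, -27), (-22, 0)) = 46.6154
d((16, -27), (-9, -10)) = 30.2324
d((16, -27), (-16, -26)) = 32.0156
d((16, -27), (-28, 9)) = 56.8507
d((30, -20), (27, 14)) = 34.1321
d((30, -20), (-22, 0)) = 55.7136
d((30, -20), (-9, -10)) = 40.2616
d((30, -20), (-16, -26)) = 46.3897
d((30, -20), (-28, 9)) = 64.846
d((27, 14), (-22, 0)) = 50.9608
d((27, 14), (-9, -10)) = 43.2666
d((27, 14), (-16, -26)) = 58.7282
d((27, 14), (-28, 9)) = 55.2268
d((-22, 0), (-9, -10)) = 16.4012
d((-22, 0), (-16, -26)) = 26.6833
d((-22, 0), (-28, 9)) = 10.8167 <-- minimum
d((-9, -10), (-16, -26)) = 17.4642
d((-9, -10), (-28, 9)) = 26.8701
d((-16, -26), (-28, 9)) = 37.0

Closest pair: (-22, 0) and (-28, 9) with distance 10.8167

The closest pair is (-22, 0) and (-28, 9) with Euclidean distance 10.8167. For 7 points, brute-force pairwise comparison is shown above. For large n, the divide-and-conquer algorithm (sort by x, recurse on halves, check the dividing strip) achieves O(n log n).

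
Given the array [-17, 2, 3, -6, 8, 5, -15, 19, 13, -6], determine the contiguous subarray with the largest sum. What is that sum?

Using Kadane's algorithm on [-17, 2, 3, -6, 8, 5, -15, 19, 13, -6]:

Scanning through the array:
Position 1 (value 2): max_ending_here = 2, max_so_far = 2
Position 2 (value 3): max_ending_here = 5, max_so_far = 5
Position 3 (value -6): max_ending_here = -1, max_so_far = 5
Position 4 (value 8): max_ending_here = 8, max_so_far = 8
Position 5 (value 5): max_ending_here = 13, max_so_far = 13
Position 6 (value -15): max_ending_here = -2, max_so_far = 13
Position 7 (value 19): max_ending_here = 19, max_so_far = 19
Position 8 (value 13): max_ending_here = 32, max_so_far = 32
Position 9 (value -6): max_ending_here = 26, max_so_far = 32

Maximum subarray: [19, 13]
Maximum sum: 32

The maximum subarray is [19, 13] with sum 32. This subarray runs from index 7 to index 8.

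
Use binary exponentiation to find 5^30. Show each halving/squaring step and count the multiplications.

Computing 5^30 by squaring (build up from 5^1; each line after the first costs one multiplication):

5^1 = 5
5^2 = (5^1)^2 = 5^2 = 25
5^3 = 5 * 5^2 = 5 * 25 = 125
5^6 = (5^3)^2 = 125^2 = 15625
5^7 = 5 * 5^6 = 5 * 15625 = 78125
5^14 = (5^7)^2 = 78125^2 = 6103515625
5^15 = 5 * 5^14 = 5 * 6103515625 = 30517578125
5^30 = (5^15)^2 = 30517578125^2 = 931322574615478515625

Result: 931322574615478515625
Multiplications needed: 7 (7 lines after 5^1)

5^30 = 931322574615478515625. Using exponentiation by squaring, this requires 7 multiplications. The key idea: if the exponent is even, square the half-power; if odd, multiply by the base once.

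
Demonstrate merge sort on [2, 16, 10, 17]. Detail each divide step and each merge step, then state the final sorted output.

Merge sort trace:

Split: [2, 16, 10, 17] -> [2, 16] and [10, 17]
  Split: [2, 16] -> [2] and [16]
  Merge: [2] + [16] -> [2, 16]
  Split: [10, 17] -> [10] and [17]
  Merge: [10] + [17] -> [10, 17]
Merge: [2, 16] + [10, 17] -> [2, 10, 16, 17]

Final sorted array: [2, 10, 16, 17]

The merge sort proceeds by recursively splitting the array and merging sorted halves.
After all merges, the sorted array is [2, 10, 16, 17].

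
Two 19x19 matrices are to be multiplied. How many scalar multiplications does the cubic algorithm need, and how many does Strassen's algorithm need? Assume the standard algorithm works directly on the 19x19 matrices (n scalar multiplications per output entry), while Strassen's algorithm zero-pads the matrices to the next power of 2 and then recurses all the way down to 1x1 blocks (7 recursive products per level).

Matrix multiplication for 19x19 matrices:

Strassen's algorithm requires power-of-2 dimensions. Pad 19x19 to 32x32 (next power of 2).

Standard algorithm: 19^3 = 6859 multiplications
Strassen's algorithm: 7^(log2(32)) = 7^5 = 16807 multiplications
Difference: 6859 - 16807 = -9948 (Strassen uses MORE here due to padding overhead — for small or just-over-power-of-2 n, padding can outweigh the per-level savings)

Standard: 6859 multiplications (19^3). Strassen: 16807 multiplications (7^5, after padding to 32x32). Strassen reduces 8 recursive multiplications to 7 at each level.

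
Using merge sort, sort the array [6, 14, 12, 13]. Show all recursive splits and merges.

Merge sort trace:

Split: [6, 14, 12, 13] -> [6, 14] and [12, 13]
  Split: [6, 14] -> [6] and [14]
  Merge: [6] + [14] -> [6, 14]
  Split: [12, 13] -> [12] and [13]
  Merge: [12] + [13] -> [12, 13]
Merge: [6, 14] + [12, 13] -> [6, 12, 13, 14]

Final sorted array: [6, 12, 13, 14]

The merge sort proceeds by recursively splitting the array and merging sorted halves.
After all merges, the sorted array is [6, 12, 13, 14].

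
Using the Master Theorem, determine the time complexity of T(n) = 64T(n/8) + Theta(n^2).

Master Theorem for T(n) = 64T(n/8) + O(n^2):

a = 64, b = 8, c = 2
log_b(a) = log_8(64) = 2.0000

Case 2: c = 2 = log_8(64) = 2.0000
T(n) = O(n^2 log n) = O(n^2 log n)

For T(n) = 64T(n/8) + O(n^2): log_8(64) = 2.0000. This is Case 2 of the Master Theorem (c = log_b(a), equal work at all levels), giving O(n^2 log n).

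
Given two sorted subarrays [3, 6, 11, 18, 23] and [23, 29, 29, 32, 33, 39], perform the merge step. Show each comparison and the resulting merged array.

Merging process:

Compare 3 vs 23: take 3 from left. Merged: [3]
Compare 6 vs 23: take 6 from left. Merged: [3, 6]
Compare 11 vs 23: take 11 from left. Merged: [3, 6, 11]
Compare 18 vs 23: take 18 from left. Merged: [3, 6, 11, 18]
Compare 23 vs 23: take 23 from left. Merged: [3, 6, 11, 18, 23]
Append remaining from right: [23, 29, 29, 32, 33, 39]. Merged: [3, 6, 11, 18, 23, 23, 29, 29, 32, 33, 39]

Final merged array: [3, 6, 11, 18, 23, 23, 29, 29, 32, 33, 39]
Total comparisons: 5

The merged array is [3, 6, 11, 18, 23, 23, 29, 29, 32, 33, 39], requiring 5 comparisons. The merge step runs in O(n) time where n is the total number of elements.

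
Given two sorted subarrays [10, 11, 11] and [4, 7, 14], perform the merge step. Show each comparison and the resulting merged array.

Merging process:

Compare 10 vs 4: take 4 from right. Merged: [4]
Compare 10 vs 7: take 7 from right. Merged: [4, 7]
Compare 10 vs 14: take 10 from left. Merged: [4, 7, 10]
Compare 11 vs 14: take 11 from left. Merged: [4, 7, 10, 11]
Compare 11 vs 14: take 11 from left. Merged: [4, 7, 10, 11, 11]
Append remaining from right: [14]. Merged: [4, 7, 10, 11, 11, 14]

Final merged array: [4, 7, 10, 11, 11, 14]
Total comparisons: 5

The merged array is [4, 7, 10, 11, 11, 14], requiring 5 comparisons. The merge step runs in O(n) time where n is the total number of elements.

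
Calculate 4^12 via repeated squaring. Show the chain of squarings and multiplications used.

Computing 4^12 by squaring (build up from 4^1; each line after the first costs one multiplication):

4^1 = 4
4^2 = (4^1)^2 = 4^2 = 16
4^3 = 4 * 4^2 = 4 * 16 = 64
4^6 = (4^3)^2 = 64^2 = 4096
4^12 = (4^6)^2 = 4096^2 = 16777216

Result: 16777216
Multiplications needed: 4 (4 lines after 4^1)

4^12 = 16777216. Using exponentiation by squaring, this requires 4 multiplications. The key idea: if the exponent is even, square the half-power; if odd, multiply by the base once.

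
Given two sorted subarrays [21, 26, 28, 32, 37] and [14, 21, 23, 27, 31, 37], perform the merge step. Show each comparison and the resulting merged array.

Merging process:

Compare 21 vs 14: take 14 from right. Merged: [14]
Compare 21 vs 21: take 21 from left. Merged: [14, 21]
Compare 26 vs 21: take 21 from right. Merged: [14, 21, 21]
Compare 26 vs 23: take 23 from right. Merged: [14, 21, 21, 23]
Compare 26 vs 27: take 26 from left. Merged: [14, 21, 21, 23, 26]
Compare 28 vs 27: take 27 from right. Merged: [14, 21, 21, 23, 26, 27]
Compare 28 vs 31: take 28 from left. Merged: [14, 21, 21, 23, 26, 27, 28]
Compare 32 vs 31: take 31 from right. Merged: [14, 21, 21, 23, 26, 27, 28, 31]
Compare 32 vs 37: take 32 from left. Merged: [14, 21, 21, 23, 26, 27, 28, 31, 32]
Compare 37 vs 37: take 37 from left. Merged: [14, 21, 21, 23, 26, 27, 28, 31, 32, 37]
Append remaining from right: [37]. Merged: [14, 21, 21, 23, 26, 27, 28, 31, 32, 37, 37]

Final merged array: [14, 21, 21, 23, 26, 27, 28, 31, 32, 37, 37]
Total comparisons: 10

The merged array is [14, 21, 21, 23, 26, 27, 28, 31, 32, 37, 37], requiring 10 comparisons. The merge step runs in O(n) time where n is the total number of elements.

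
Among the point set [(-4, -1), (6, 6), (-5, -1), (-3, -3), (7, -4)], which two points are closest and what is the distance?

Computing all pairwise distances among 5 points:

d((-4, -1), (6, 6)) = 12.2066
d((-4, -1), (-5, -1)) = 1.0 <-- minimum
d((-4, -1), (-3, -3)) = 2.2361
d((-4, -1), (7, -4)) = 11.4018
d((6, 6), (-5, -1)) = 13.0384
d((6, 6), (-3, -3)) = 12.7279
d((6, 6), (7, -4)) = 10.0499
d((-5, -1), (-3, -3)) = 2.8284
d((-5, -1), (7, -4)) = 12.3693
d((-3, -3), (7, -4)) = 10.0499

Closest pair: (-4, -1) and (-5, -1) with distance 1.0

The closest pair is (-4, -1) and (-5, -1) with Euclidean distance 1.0. For 5 points, brute-force pairwise comparison is shown above. For large n, the divide-and-conquer algorithm (sort by x, recurse on halves, check the dividing strip) achieves O(n log n).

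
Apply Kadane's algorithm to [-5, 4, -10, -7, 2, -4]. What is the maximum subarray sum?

Using Kadane's algorithm on [-5, 4, -10, -7, 2, -4]:

Scanning through the array:
Position 1 (value 4): max_ending_here = 4, max_so_far = 4
Position 2 (value -10): max_ending_here = -6, max_so_far = 4
Position 3 (value -7): max_ending_here = -7, max_so_far = 4
Position 4 (value 2): max_ending_here = 2, max_so_far = 4
Position 5 (value -4): max_ending_here = -2, max_so_far = 4

Maximum subarray: [4]
Maximum sum: 4

The maximum subarray is [4] with sum 4. This subarray runs from index 1 to index 1.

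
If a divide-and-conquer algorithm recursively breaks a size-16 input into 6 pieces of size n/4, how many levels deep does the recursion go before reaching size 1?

For divide and conquer with division factor 4:

Problem sizes at each level:
Level 0: 16
Level 1: 4
Level 2: 1

The root is level 0 and the size-1 base case is level 2 (the tree spans levels 0 through 2, i.e. 3 levels counting the root), so the depth is the number of divisions: log_4(16) = 2

The recursion tree depth is log_4(16) = 2. At each level, the problem size is divided by 4, so it takes 2 divisions to reduce to a base case of size 1. The algorithm makes 6 recursive calls at each level.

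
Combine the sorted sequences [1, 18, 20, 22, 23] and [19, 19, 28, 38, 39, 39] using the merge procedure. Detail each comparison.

Merging process:

Compare 1 vs 19: take 1 from left. Merged: [1]
Compare 18 vs 19: take 18 from left. Merged: [1, 18]
Compare 20 vs 19: take 19 from right. Merged: [1, 18, 19]
Compare 20 vs 19: take 19 from right. Merged: [1, 18, 19, 19]
Compare 20 vs 28: take 20 from left. Merged: [1, 18, 19, 19, 20]
Compare 22 vs 28: take 22 from left. Merged: [1, 18, 19, 19, 20, 22]
Compare 23 vs 28: take 23 from left. Merged: [1, 18, 19, 19, 20, 22, 23]
Append remaining from right: [28, 38, 39, 39]. Merged: [1, 18, 19, 19, 20, 22, 23, 28, 38, 39, 39]

Final merged array: [1, 18, 19, 19, 20, 22, 23, 28, 38, 39, 39]
Total comparisons: 7

The merged array is [1, 18, 19, 19, 20, 22, 23, 28, 38, 39, 39], requiring 7 comparisons. The merge step runs in O(n) time where n is the total number of elements.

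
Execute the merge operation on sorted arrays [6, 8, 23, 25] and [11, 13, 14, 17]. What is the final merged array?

Merging process:

Compare 6 vs 11: take 6 from left. Merged: [6]
Compare 8 vs 11: take 8 from left. Merged: [6, 8]
Compare 23 vs 11: take 11 from right. Merged: [6, 8, 11]
Compare 23 vs 13: take 13 from right. Merged: [6, 8, 11, 13]
Compare 23 vs 14: take 14 from right. Merged: [6, 8, 11, 13, 14]
Compare 23 vs 17: take 17 from right. Merged: [6, 8, 11, 13, 14, 17]
Append remaining from left: [23, 25]. Merged: [6, 8, 11, 13, 14, 17, 23, 25]

Final merged array: [6, 8, 11, 13, 14, 17, 23, 25]
Total comparisons: 6

The merged array is [6, 8, 11, 13, 14, 17, 23, 25], requiring 6 comparisons. The merge step runs in O(n) time where n is the total number of elements.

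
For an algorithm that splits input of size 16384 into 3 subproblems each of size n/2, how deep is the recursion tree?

For divide and conquer with division factor 2:

Problem sizes at each level:
Level 0: 16384
Level 1: 8192
Level 2: 4096
Level 3: 2048
Level 4: 1024
Level 5: 512
Level 6: 256
Level 7: 128
Level 8: 64
Level 9: 32
Level 10: 16
Level 11: 8
Level 12: 4
Level 13: 2
Level 14: 1

The root is level 0 and the size-1 base case is level 14 (the tree spans levels 0 through 14, i.e. 15 levels counting the root), so the depth is the number of divisions: log_2(16384) = 14

The recursion tree depth is log_2(16384) = 14. At each level, the problem size is divided by 2, so it takes 14 divisions to reduce to a base case of size 1. The algorithm makes 3 recursive calls at each level.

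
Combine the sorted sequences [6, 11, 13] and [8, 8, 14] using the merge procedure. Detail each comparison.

Merging process:

Compare 6 vs 8: take 6 from left. Merged: [6]
Compare 11 vs 8: take 8 from right. Merged: [6, 8]
Compare 11 vs 8: take 8 from right. Merged: [6, 8, 8]
Compare 11 vs 14: take 11 from left. Merged: [6, 8, 8, 11]
Compare 13 vs 14: take 13 from left. Merged: [6, 8, 8, 11, 13]
Append remaining from right: [14]. Merged: [6, 8, 8, 11, 13, 14]

Final merged array: [6, 8, 8, 11, 13, 14]
Total comparisons: 5

The merged array is [6, 8, 8, 11, 13, 14], requiring 5 comparisons. The merge step runs in O(n) time where n is the total number of elements.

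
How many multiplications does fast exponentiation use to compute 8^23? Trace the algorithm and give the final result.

Computing 8^23 by squaring (build up from 8^1; each line after the first costs one multiplication):

8^1 = 8
8^2 = (8^1)^2 = 8^2 = 64
8^4 = (8^2)^2 = 64^2 = 4096
8^5 = 8 * 8^4 = 8 * 4096 = 32768
8^10 = (8^5)^2 = 32768^2 = 1073741824
8^11 = 8 * 8^10 = 8 * 1073741824 = 8589934592
8^22 = (8^11)^2 = 8589934592^2 = 73786976294838206464
8^23 = 8 * 8^22 = 8 * 73786976294838206464 = 590295810358705651712

Result: 590295810358705651712
Multiplications needed: 7 (7 lines after 8^1)

8^23 = 590295810358705651712. Using exponentiation by squaring, this requires 7 multiplications. The key idea: if the exponent is even, square the half-power; if odd, multiply by the base once.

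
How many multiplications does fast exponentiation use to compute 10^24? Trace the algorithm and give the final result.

Computing 10^24 by squaring (build up from 10^1; each line after the first costs one multiplication):

10^1 = 10
10^2 = (10^1)^2 = 10^2 = 100
10^3 = 10 * 10^2 = 10 * 100 = 1000
10^6 = (10^3)^2 = 1000^2 = 1000000
10^12 = (10^6)^2 = 1000000^2 = 1000000000000
10^24 = (10^12)^2 = 1000000000000^2 = 1000000000000000000000000

Result: 1000000000000000000000000
Multiplications needed: 5 (5 lines after 10^1)

10^24 = 1000000000000000000000000. Using exponentiation by squaring, this requires 5 multiplications. The key idea: if the exponent is even, square the half-power; if odd, multiply by the base once.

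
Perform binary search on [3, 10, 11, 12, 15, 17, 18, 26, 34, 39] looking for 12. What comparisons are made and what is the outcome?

Binary search for 12 in [3, 10, 11, 12, 15, 17, 18, 26, 34, 39]:

lo=0, hi=9, mid=4, arr[mid]=15 -> 15 > 12, search left half
lo=0, hi=3, mid=1, arr[mid]=10 -> 10 < 12, search right half
lo=2, hi=3, mid=2, arr[mid]=11 -> 11 < 12, search right half
lo=3, hi=3, mid=3, arr[mid]=12 -> Found target at index 3!

Binary search finds 12 at index 3 after 4 comparisons. The search repeatedly halves the search space by comparing with the middle element.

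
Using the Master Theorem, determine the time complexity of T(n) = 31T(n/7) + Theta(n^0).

Master Theorem for T(n) = 31T(n/7) + O(n^0):

a = 31, b = 7, c = 0
log_b(a) = log_7(31) = 1.7647

Case 1: c = 0 < log_7(31) = 1.7647
T(n) = O(n^(log_7 31))

For T(n) = 31T(n/7) + O(n^0): log_7(31) = 1.7647. This is Case 1 of the Master Theorem (c < log_b(a), work dominated by leaves), giving O(n^(log_7 31)).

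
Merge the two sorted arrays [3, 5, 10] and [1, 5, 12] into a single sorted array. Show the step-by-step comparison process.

Merging process:

Compare 3 vs 1: take 1 from right. Merged: [1]
Compare 3 vs 5: take 3 from left. Merged: [1, 3]
Compare 5 vs 5: take 5 from left. Merged: [1, 3, 5]
Compare 10 vs 5: take 5 from right. Merged: [1, 3, 5, 5]
Compare 10 vs 12: take 10 from left. Merged: [1, 3, 5, 5, 10]
Append remaining from right: [12]. Merged: [1, 3, 5, 5, 10, 12]

Final merged array: [1, 3, 5, 5, 10, 12]
Total comparisons: 5

The merged array is [1, 3, 5, 5, 10, 12], requiring 5 comparisons. The merge step runs in O(n) time where n is the total number of elements.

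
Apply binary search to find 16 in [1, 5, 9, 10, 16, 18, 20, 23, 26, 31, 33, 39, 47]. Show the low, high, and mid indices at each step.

Binary search for 16 in [1, 5, 9, 10, 16, 18, 20, 23, 26, 31, 33, 39, 47]:

lo=0, hi=12, mid=6, arr[mid]=20 -> 20 > 16, search left half
lo=0, hi=5, mid=2, arr[mid]=9 -> 9 < 16, search right half
lo=3, hi=5, mid=4, arr[mid]=16 -> Found target at index 4!

Binary search finds 16 at index 4 after 3 comparisons. The search repeatedly halves the search space by comparing with the middle element.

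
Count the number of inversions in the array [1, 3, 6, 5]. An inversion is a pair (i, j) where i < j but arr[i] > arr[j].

Finding inversions in [1, 3, 6, 5]:

(2, 3): arr[2]=6 > arr[3]=5

Total inversions: 1

The array has 1 inversion(s): (2,3). Each pair (i,j) satisfies i < j and arr[i] > arr[j].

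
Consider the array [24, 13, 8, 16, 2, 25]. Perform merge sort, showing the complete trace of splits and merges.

Merge sort trace:

Split: [24, 13, 8, 16, 2, 25] -> [24, 13, 8] and [16, 2, 25]
  Split: [24, 13, 8] -> [24] and [13, 8]
    Split: [13, 8] -> [13] and [8]
    Merge: [13] + [8] -> [8, 13]
  Merge: [24] + [8, 13] -> [8, 13, 24]
  Split: [16, 2, 25] -> [16] and [2, 25]
    Split: [2, 25] -> [2] and [25]
    Merge: [2] + [25] -> [2, 25]
  Merge: [16] + [2, 25] -> [2, 16, 25]
Merge: [8, 13, 24] + [2, 16, 25] -> [2, 8, 13, 16, 24, 25]

Final sorted array: [2, 8, 13, 16, 24, 25]

The merge sort proceeds by recursively splitting the array and merging sorted halves.
After all merges, the sorted array is [2, 8, 13, 16, 24, 25].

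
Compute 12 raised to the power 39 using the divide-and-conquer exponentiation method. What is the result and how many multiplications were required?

Computing 12^39 by squaring (build up from 12^1; each line after the first costs one multiplication):

12^1 = 12
12^2 = (12^1)^2 = 12^2 = 144
12^4 = (12^2)^2 = 144^2 = 20736
12^8 = (12^4)^2 = 20736^2 = 429981696
12^9 = 12 * 12^8 = 12 * 429981696 = 5159780352
12^18 = (12^9)^2 = 5159780352^2 = 26623333280885243904
12^19 = 12 * 12^18 = 12 * 26623333280885243904 = 319479999370622926848
12^38 = (12^19)^2 = 319479999370622926848^2 = 102067469997853225734913580209377959215104
12^39 = 12 * 12^38 = 12 * 102067469997853225734913580209377959215104 = 1224809639974238708818962962512535510581248

Result: 1224809639974238708818962962512535510581248
Multiplications needed: 8 (8 lines after 12^1)

12^39 = 1224809639974238708818962962512535510581248. Using exponentiation by squaring, this requires 8 multiplications. The key idea: if the exponent is even, square the half-power; if odd, multiply by the base once.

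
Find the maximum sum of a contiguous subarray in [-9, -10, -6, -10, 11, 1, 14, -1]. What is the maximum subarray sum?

Using Kadane's algorithm on [-9, -10, -6, -10, 11, 1, 14, -1]:

Scanning through the array:
Position 1 (value -10): max_ending_here = -10, max_so_far = -9
Position 2 (value -6): max_ending_here = -6, max_so_far = -6
Position 3 (value -10): max_ending_here = -10, max_so_far = -6
Position 4 (value 11): max_ending_here = 11, max_so_far = 11
Position 5 (value 1): max_ending_here = 12, max_so_far = 12
Position 6 (value 14): max_ending_here = 26, max_so_far = 26
Position 7 (value -1): max_ending_here = 25, max_so_far = 26

Maximum subarray: [11, 1, 14]
Maximum sum: 26

The maximum subarray is [11, 1, 14] with sum 26. This subarray runs from index 4 to index 6.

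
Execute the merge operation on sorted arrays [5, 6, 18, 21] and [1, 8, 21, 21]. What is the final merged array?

Merging process:

Compare 5 vs 1: take 1 from right. Merged: [1]
Compare 5 vs 8: take 5 from left. Merged: [1, 5]
Compare 6 vs 8: take 6 from left. Merged: [1, 5, 6]
Compare 18 vs 8: take 8 from right. Merged: [1, 5, 6, 8]
Compare 18 vs 21: take 18 from left. Merged: [1, 5, 6, 8, 18]
Compare 21 vs 21: take 21 from left. Merged: [1, 5, 6, 8, 18, 21]
Append remaining from right: [21, 21]. Merged: [1, 5, 6, 8, 18, 21, 21, 21]

Final merged array: [1, 5, 6, 8, 18, 21, 21, 21]
Total comparisons: 6

The merged array is [1, 5, 6, 8, 18, 21, 21, 21], requiring 6 comparisons. The merge step runs in O(n) time where n is the total number of elements.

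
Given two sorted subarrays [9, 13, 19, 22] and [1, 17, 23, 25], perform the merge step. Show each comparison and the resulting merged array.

Merging process:

Compare 9 vs 1: take 1 from right. Merged: [1]
Compare 9 vs 17: take 9 from left. Merged: [1, 9]
Compare 13 vs 17: take 13 from left. Merged: [1, 9, 13]
Compare 19 vs 17: take 17 from right. Merged: [1, 9, 13, 17]
Compare 19 vs 23: take 19 from left. Merged: [1, 9, 13, 17, 19]
Compare 22 vs 23: take 22 from left. Merged: [1, 9, 13, 17, 19, 22]
Append remaining from right: [23, 25]. Merged: [1, 9, 13, 17, 19, 22, 23, 25]

Final merged array: [1, 9, 13, 17, 19, 22, 23, 25]
Total comparisons: 6

The merged array is [1, 9, 13, 17, 19, 22, 23, 25], requiring 6 comparisons. The merge step runs in O(n) time where n is the total number of elements.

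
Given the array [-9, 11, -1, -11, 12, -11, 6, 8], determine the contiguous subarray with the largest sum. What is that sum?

Using Kadane's algorithm on [-9, 11, -1, -11, 12, -11, 6, 8]:

Scanning through the array:
Position 1 (value 11): max_ending_here = 11, max_so_far = 11
Position 2 (value -1): max_ending_here = 10, max_so_far = 11
Position 3 (value -11): max_ending_here = -1, max_so_far = 11
Position 4 (value 12): max_ending_here = 12, max_so_far = 12
Position 5 (value -11): max_ending_here = 1, max_so_far = 12
Position 6 (value 6): max_ending_here = 7, max_so_far = 12
Position 7 (value 8): max_ending_here = 15, max_so_far = 15

Maximum subarray: [12, -11, 6, 8]
Maximum sum: 15

The maximum subarray is [12, -11, 6, 8] with sum 15. This subarray runs from index 4 to index 7.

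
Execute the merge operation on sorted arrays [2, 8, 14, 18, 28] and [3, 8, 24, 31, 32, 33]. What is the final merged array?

Merging process:

Compare 2 vs 3: take 2 from left. Merged: [2]
Compare 8 vs 3: take 3 from right. Merged: [2, 3]
Compare 8 vs 8: take 8 from left. Merged: [2, 3, 8]
Compare 14 vs 8: take 8 from right. Merged: [2, 3, 8, 8]
Compare 14 vs 24: take 14 from left. Merged: [2, 3, 8, 8, 14]
Compare 18 vs 24: take 18 from left. Merged: [2, 3, 8, 8, 14, 18]
Compare 28 vs 24: take 24 from right. Merged: [2, 3, 8, 8, 14, 18, 24]
Compare 28 vs 31: take 28 from left. Merged: [2, 3, 8, 8, 14, 18, 24, 28]
Append remaining from right: [31, 32, 33]. Merged: [2, 3, 8, 8, 14, 18, 24, 28, 31, 32, 33]

Final merged array: [2, 3, 8, 8, 14, 18, 24, 28, 31, 32, 33]
Total comparisons: 8

The merged array is [2, 3, 8, 8, 14, 18, 24, 28, 31, 32, 33], requiring 8 comparisons. The merge step runs in O(n) time where n is the total number of elements.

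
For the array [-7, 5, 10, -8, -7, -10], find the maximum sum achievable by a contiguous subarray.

Using Kadane's algorithm on [-7, 5, 10, -8, -7, -10]:

Scanning through the array:
Position 1 (value 5): max_ending_here = 5, max_so_far = 5
Position 2 (value 10): max_ending_here = 15, max_so_far = 15
Position 3 (value -8): max_ending_here = 7, max_so_far = 15
Position 4 (value -7): max_ending_here = 0, max_so_far = 15
Position 5 (value -10): max_ending_here = -10, max_so_far = 15

Maximum subarray: [5, 10]
Maximum sum: 15

The maximum subarray is [5, 10] with sum 15. This subarray runs from index 1 to index 2.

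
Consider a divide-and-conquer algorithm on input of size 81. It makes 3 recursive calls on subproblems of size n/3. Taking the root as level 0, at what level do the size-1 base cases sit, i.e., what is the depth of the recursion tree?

For divide and conquer with division factor 3:

Problem sizes at each level:
Level 0: 81
Level 1: 27
Level 2: 9
Level 3: 3
Level 4: 1

The root is level 0 and the size-1 base case is level 4 (the tree spans levels 0 through 4, i.e. 5 levels counting the root), so the depth is the number of divisions: log_3(81) = 4

The recursion tree depth is log_3(81) = 4. At each level, the problem size is divided by 3, so it takes 4 divisions to reduce to a base case of size 1. The algorithm makes 3 recursive calls at each level.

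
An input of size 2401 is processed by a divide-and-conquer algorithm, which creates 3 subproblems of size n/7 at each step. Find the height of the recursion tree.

For divide and conquer with division factor 7:

Problem sizes at each level:
Level 0: 2401
Level 1: 343
Level 2: 49
Level 3: 7
Level 4: 1

The root is level 0 and the size-1 base case is level 4 (the tree spans levels 0 through 4, i.e. 5 levels counting the root), so the depth is the number of divisions: log_7(2401) = 4

The recursion tree depth is log_7(2401) = 4. At each level, the problem size is divided by 7, so it takes 4 divisions to reduce to a base case of size 1. The algorithm makes 3 recursive calls at each level.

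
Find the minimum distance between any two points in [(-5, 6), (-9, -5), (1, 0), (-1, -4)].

Computing all pairwise distances among 4 points:

d((-5, 6), (-9, -5)) = 11.7047
d((-5, 6), (1, 0)) = 8.4853
d((-5, 6), (-1, -4)) = 10.7703
d((-9, -5), (1, 0)) = 11.1803
d((-9, -5), (-1, -4)) = 8.0623
d((1, 0), (-1, -4)) = 4.4721 <-- minimum

Closest pair: (1, 0) and (-1, -4) with distance 4.4721

The closest pair is (1, 0) and (-1, -4) with Euclidean distance 4.4721. For 4 points, brute-force pairwise comparison is shown above. For large n, the divide-and-conquer algorithm (sort by x, recurse on halves, check the dividing strip) achieves O(n log n).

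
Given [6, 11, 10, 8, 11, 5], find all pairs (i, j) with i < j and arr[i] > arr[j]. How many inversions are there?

Finding inversions in [6, 11, 10, 8, 11, 5]:

(0, 5): arr[0]=6 > arr[5]=5
(1, 2): arr[1]=11 > arr[2]=10
(1, 3): arr[1]=11 > arr[3]=8
(1, 5): arr[1]=11 > arr[5]=5
(2, 3): arr[2]=10 > arr[3]=8
(2, 5): arr[2]=10 > arr[5]=5
(3, 5): arr[3]=8 > arr[5]=5
(4, 5): arr[4]=11 > arr[5]=5

Total inversions: 8

The array has 8 inversion(s): (0,5), (1,2), (1,3), (1,5), (2,3), (2,5), (3,5), (4,5). Each pair (i,j) satisfies i < j and arr[i] > arr[j].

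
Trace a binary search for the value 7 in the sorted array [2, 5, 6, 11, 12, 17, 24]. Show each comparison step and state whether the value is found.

Binary search for 7 in [2, 5, 6, 11, 12, 17, 24]:

lo=0, hi=6, mid=3, arr[mid]=11 -> 11 > 7, search left half
lo=0, hi=2, mid=1, arr[mid]=5 -> 5 < 7, search right half
lo=2, hi=2, mid=2, arr[mid]=6 -> 6 < 7, search right half
lo=3 > hi=2, target 7 not found

Binary search determines that 7 is not in the array after 3 comparisons. The search space was exhausted without finding the target.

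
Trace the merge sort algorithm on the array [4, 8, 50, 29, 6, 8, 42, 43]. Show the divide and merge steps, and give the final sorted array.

Merge sort trace:

Split: [4, 8, 50, 29, 6, 8, 42, 43] -> [4, 8, 50, 29] and [6, 8, 42, 43]
  Split: [4, 8, 50, 29] -> [4, 8] and [50, 29]
    Split: [4, 8] -> [4] and [8]
    Merge: [4] + [8] -> [4, 8]
    Split: [50, 29] -> [50] and [29]
    Merge: [50] + [29] -> [29, 50]
  Merge: [4, 8] + [29, 50] -> [4, 8, 29, 50]
  Split: [6, 8, 42, 43] -> [6, 8] and [42, 43]
    Split: [6, 8] -> [6] and [8]
    Merge: [6] + [8] -> [6, 8]
    Split: [42, 43] -> [42] and [43]
    Merge: [42] + [43] -> [42, 43]
  Merge: [6, 8] + [42, 43] -> [6, 8, 42, 43]
Merge: [4, 8, 29, 50] + [6, 8, 42, 43] -> [4, 6, 8, 8, 29, 42, 43, 50]

Final sorted array: [4, 6, 8, 8, 29, 42, 43, 50]

The merge sort proceeds by recursively splitting the array and merging sorted halves.
After all merges, the sorted array is [4, 6, 8, 8, 29, 42, 43, 50].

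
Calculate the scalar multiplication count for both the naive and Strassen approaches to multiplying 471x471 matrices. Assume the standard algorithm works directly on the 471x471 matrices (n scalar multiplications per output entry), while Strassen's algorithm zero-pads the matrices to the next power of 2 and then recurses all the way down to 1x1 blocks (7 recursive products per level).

Matrix multiplication for 471x471 matrices:

Strassen's algorithm requires power-of-2 dimensions. Pad 471x471 to 512x512 (next power of 2).

Standard algorithm: 471^3 = 104487111 multiplications
Strassen's algorithm: 7^(log2(512)) = 7^9 = 40353607 multiplications
Savings: 104487111 - 40353607 = 64133504 multiplications

Standard: 104487111 multiplications (471^3). Strassen: 40353607 multiplications (7^9, after padding to 512x512). Strassen reduces 8 recursive multiplications to 7 at each level.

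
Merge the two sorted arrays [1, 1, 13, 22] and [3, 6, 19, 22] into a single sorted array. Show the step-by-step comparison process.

Merging process:

Compare 1 vs 3: take 1 from left. Merged: [1]
Compare 1 vs 3: take 1 from left. Merged: [1, 1]
Compare 13 vs 3: take 3 from right. Merged: [1, 1, 3]
Compare 13 vs 6: take 6 from right. Merged: [1, 1, 3, 6]
Compare 13 vs 19: take 13 from left. Merged: [1, 1, 3, 6, 13]
Compare 22 vs 19: take 19 from right. Merged: [1, 1, 3, 6, 13, 19]
Compare 22 vs 22: take 22 from left. Merged: [1, 1, 3, 6, 13, 19, 22]
Append remaining from right: [22]. Merged: [1, 1, 3, 6, 13, 19, 22, 22]

Final merged array: [1, 1, 3, 6, 13, 19, 22, 22]
Total comparisons: 7

The merged array is [1, 1, 3, 6, 13, 19, 22, 22], requiring 7 comparisons. The merge step runs in O(n) time where n is the total number of elements.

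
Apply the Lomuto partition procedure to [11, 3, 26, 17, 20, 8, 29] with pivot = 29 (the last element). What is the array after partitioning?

Lomuto partition with pivot = 29:

Initial array: [11, 3, 26, 17, 20, 8, 29]

arr[0]=11 <= 29: swap with position 0, array becomes [11, 3, 26, 17, 20, 8, 29]
arr[1]=3 <= 29: swap with position 1, array becomes [11, 3, 26, 17, 20, 8, 29]
arr[2]=26 <= 29: swap with position 2, array becomes [11, 3, 26, 17, 20, 8, 29]
arr[3]=17 <= 29: swap with position 3, array becomes [11, 3, 26, 17, 20, 8, 29]
arr[4]=20 <= 29: swap with position 4, array becomes [11, 3, 26, 17, 20, 8, 29]
arr[5]=8 <= 29: swap with position 5, array becomes [11, 3, 26, 17, 20, 8, 29]

Place pivot at position 6: [11, 3, 26, 17, 20, 8, 29]
Pivot position: 6

After partitioning with pivot 29, the array becomes [11, 3, 26, 17, 20, 8, 29]. The pivot is placed at index 6. All elements to the left of the pivot are <= 29, and all elements to the right are > 29.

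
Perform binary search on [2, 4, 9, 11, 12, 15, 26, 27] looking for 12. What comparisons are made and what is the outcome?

Binary search for 12 in [2, 4, 9, 11, 12, 15, 26, 27]:

lo=0, hi=7, mid=3, arr[mid]=11 -> 11 < 12, search right half
lo=4, hi=7, mid=5, arr[mid]=15 -> 15 > 12, search left half
lo=4, hi=4, mid=4, arr[mid]=12 -> Found target at index 4!

Binary search finds 12 at index 4 after 3 comparisons. The search repeatedly halves the search space by comparing with the middle element.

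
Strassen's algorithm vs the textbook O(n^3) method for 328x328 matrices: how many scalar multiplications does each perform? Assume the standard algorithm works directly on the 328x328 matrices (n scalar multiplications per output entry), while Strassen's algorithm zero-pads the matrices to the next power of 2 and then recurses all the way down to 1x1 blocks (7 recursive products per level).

Matrix multiplication for 328x328 matrices:

Strassen's algorithm requires power-of-2 dimensions. Pad 328x328 to 512x512 (next power of 2).

Standard algorithm: 328^3 = 35287552 multiplications
Strassen's algorithm: 7^(log2(512)) = 7^9 = 40353607 multiplications
Difference: 35287552 - 40353607 = -5066055 (Strassen uses MORE here due to padding overhead — for small or just-over-power-of-2 n, padding can outweigh the per-level savings)

Standard: 35287552 multiplications (328^3). Strassen: 40353607 multiplications (7^9, after padding to 512x512). Strassen reduces 8 recursive multiplications to 7 at each level.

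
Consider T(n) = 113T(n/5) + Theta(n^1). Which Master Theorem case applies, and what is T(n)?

Master Theorem for T(n) = 113T(n/5) + O(n^1):

a = 113, b = 5, c = 1
log_b(a) = log_5(113) = 2.9373

Case 1: c = 1 < log_5(113) = 2.9373
T(n) = O(n^(log_5 113))

For T(n) = 113T(n/5) + O(n^1): log_5(113) = 2.9373. This is Case 1 of the Master Theorem (c < log_b(a), work dominated by leaves), giving O(n^(log_5 113)).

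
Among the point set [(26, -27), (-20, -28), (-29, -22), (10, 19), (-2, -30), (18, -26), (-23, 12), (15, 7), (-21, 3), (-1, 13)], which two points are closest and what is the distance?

Computing all pairwise distances among 10 points:

d((26, -27), (-20, -28)) = 46.0109
d((26, -27), (-29, -22)) = 55.2268
d((26, -27), (10, 19)) = 48.7032
d((26, -27), (-2, -30)) = 28.1603
d((26, -27), (18, -26)) = 8.0623 <-- minimum
d((26, -27), (-23, 12)) = 62.6259
d((26, -27), (15, 7)) = 35.7351
d((26, -27), (-21, 3)) = 55.7584
d((26, -27), (-1, 13)) = 48.2597
d((-20, -28), (-29, -22)) = 10.8167
d((-20, -28), (10, 19)) = 55.7584
d((-20, -28), (-2, -30)) = 18.1108
d((-20, -28), (18, -26)) = 38.0526
d((-20, -28), (-23, 12)) = 40.1123
d((-20, -28), (15, 7)) = 49.4975
d((-20, -28), (-21, 3)) = 31.0161
d((-20, -28), (-1, 13)) = 45.1885
d((-29, -22), (10, 19)) = 56.5862
d((-29, -22), (-2, -30)) = 28.1603
d((-29, -22), (18, -26)) = 47.1699
d((-29, -22), (-23, 12)) = 34.5254
d((-29, -22), (15, 7)) = 52.6972
d((-29, -22), (-21, 3)) = 26.2488
d((-29, -22), (-1, 13)) = 44.8219
d((10, 19), (-2, -30)) = 50.448
d((10, 19), (18, -26)) = 45.7056
d((10, 19), (-23, 12)) = 33.7343
d((10, 19), (15, 7)) = 13.0
d((10, 19), (-21, 3)) = 34.8855
d((10, 19), (-1, 13)) = 12.53
d((-2, -30), (18, -26)) = 20.3961
d((-2, -30), (-23, 12)) = 46.9574
d((-2, -30), (15, 7)) = 40.7185
d((-2, -30), (-21, 3)) = 38.0789
d((-2, -30), (-1, 13)) = 43.0116
d((18, -26), (-23, 12)) = 55.9017
d((18, -26), (15, 7)) = 33.1361
d((18, -26), (-21, 3)) = 48.6004
d((18, -26), (-1, 13)) = 43.382
d((-23, 12), (15, 7)) = 38.3275
d((-23, 12), (-21, 3)) = 9.2195
d((-23, 12), (-1, 13)) = 22.0227
d((15, 7), (-21, 3)) = 36.2215
d((15, 7), (-1, 13)) = 17.088
d((-21, 3), (-1, 13)) = 22.3607

Closest pair: (26, -27) and (18, -26) with distance 8.0623

The closest pair is (26, -27) and (18, -26) with Euclidean distance 8.0623. For 10 points, brute-force pairwise comparison is shown above. For large n, the divide-and-conquer algorithm (sort by x, recurse on halves, check the dividing strip) achieves O(n log n).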